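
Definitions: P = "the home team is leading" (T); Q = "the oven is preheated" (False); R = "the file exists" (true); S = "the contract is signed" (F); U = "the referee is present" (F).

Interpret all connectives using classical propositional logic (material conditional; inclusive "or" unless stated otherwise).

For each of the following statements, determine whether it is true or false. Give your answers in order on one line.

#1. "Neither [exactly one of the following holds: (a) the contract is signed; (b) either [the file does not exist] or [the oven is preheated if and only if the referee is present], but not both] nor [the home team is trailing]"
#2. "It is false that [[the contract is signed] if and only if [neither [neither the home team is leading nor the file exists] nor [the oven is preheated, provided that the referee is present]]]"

#1 False / #2 False

#1: Parsed as (S xor (~R xor (Q <-> U))) nor ~P

~R = ~T = F
Q <-> U = F <-> F = T
~R xor (Q <-> U) = F xor T = T
S xor (~R xor (Q <-> U)) = F xor T = T
~P = ~T = F
(S xor (~R xor (Q <-> U))) nor ~P = T nor F = F
Thus #1 is false.

#2: Parsed as ~(S <-> ((P nor R) nor (U -> Q)))

P nor R = T nor T = F
U -> Q = F -> F = T
(P nor R) nor (U -> Q) = F nor T = F
S <-> ((P nor R) nor (U -> Q)) = F <-> F = T
~(S <-> ((P nor R) nor (U -> Q))) = ~T = F
So #2 is false.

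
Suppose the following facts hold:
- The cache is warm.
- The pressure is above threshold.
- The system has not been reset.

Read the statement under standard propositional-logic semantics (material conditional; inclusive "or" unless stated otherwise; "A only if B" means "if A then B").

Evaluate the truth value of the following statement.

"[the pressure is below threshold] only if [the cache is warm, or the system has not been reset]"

Let Q = "the pressure is above threshold" (True), P = "the cache is warm" (True), R = "the system has been reset" (False).
In symbols: not Q -> (P or not R)

not Q = not True = False
not R = not False = True
P or not R = True or True = True
not Q -> (P or not R) = False -> True = True

true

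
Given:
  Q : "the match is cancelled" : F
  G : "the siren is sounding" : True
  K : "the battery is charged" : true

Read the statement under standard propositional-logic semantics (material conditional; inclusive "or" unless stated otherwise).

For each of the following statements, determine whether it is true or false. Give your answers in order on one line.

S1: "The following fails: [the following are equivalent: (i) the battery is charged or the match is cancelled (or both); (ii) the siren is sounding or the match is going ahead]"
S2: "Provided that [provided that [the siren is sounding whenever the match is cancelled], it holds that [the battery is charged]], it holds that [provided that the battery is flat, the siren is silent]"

S1: In symbols: ~((K | Q) <-> (G | ~Q))

K | Q = T | F = T
~Q = ~F = T
G | ~Q = T | T = T
(K | Q) <-> (G | ~Q) = T <-> T = T
~((K | Q) <-> (G | ~Q)) = ~T = F
So S1 is false.

S2: Parsed as ((Q -> G) -> K) -> (~K -> ~G)

Q -> G = F -> T = T
(Q -> G) -> K = T -> T = T
~K = ~T = F
~G = ~T = F
~K -> ~G = F -> F = T
((Q -> G) -> K) -> (~K -> ~G) = T -> T = T
Hence S2 is true.

S1 F, S2 T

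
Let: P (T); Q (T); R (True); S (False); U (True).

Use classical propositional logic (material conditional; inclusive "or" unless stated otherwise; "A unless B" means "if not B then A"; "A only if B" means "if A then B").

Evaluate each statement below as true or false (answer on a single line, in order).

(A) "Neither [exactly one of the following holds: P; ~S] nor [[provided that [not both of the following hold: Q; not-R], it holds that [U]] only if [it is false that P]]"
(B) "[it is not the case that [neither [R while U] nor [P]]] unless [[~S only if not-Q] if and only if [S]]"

(A) True, (B) True

(A): Parsed as (P xor not S) nor (((Q nand not R) -> U) -> not P)

not S = not False = True
P xor not S = True xor True = False
not R = not True = False
Q nand not R = True nand False = True
(Q nand not R) -> U = True -> True = True
not P = not True = False
((Q nand not R) -> U) -> not P = True -> False = False
(P xor not S) nor (((Q nand not R) -> U) -> not P) = False nor False = True
Hence (A) is true.

(B): Parsed as not ((R and U) nor P) or ((not S -> not Q) iff S)

R and U = True and True = True
(R and U) nor P = True nor True = False
not ((R and U) nor P) = not False = True
not S = not False = True
not Q = not True = False
not S -> not Q = True -> False = False
(not S -> not Q) iff S = False iff False = True
not ((R and U) nor P) or ((not S -> not Q) iff S) = True or True = True
So (B) is true.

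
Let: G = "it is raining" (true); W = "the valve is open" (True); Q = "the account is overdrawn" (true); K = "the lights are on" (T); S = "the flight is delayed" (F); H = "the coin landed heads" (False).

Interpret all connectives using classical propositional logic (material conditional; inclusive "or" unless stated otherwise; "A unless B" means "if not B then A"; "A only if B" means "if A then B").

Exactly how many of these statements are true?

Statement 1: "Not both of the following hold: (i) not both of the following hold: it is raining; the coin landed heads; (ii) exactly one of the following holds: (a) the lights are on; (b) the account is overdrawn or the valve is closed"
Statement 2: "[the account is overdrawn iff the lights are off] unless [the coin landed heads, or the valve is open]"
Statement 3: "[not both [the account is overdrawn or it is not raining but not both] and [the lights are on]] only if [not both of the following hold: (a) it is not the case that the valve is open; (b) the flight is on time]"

Statement 1: In symbols: (G nand H) nand (K xor (Q | ~W))

G nand H = T nand F = T
~W = ~T = F
Q | ~W = T | F = T
K xor (Q | ~W) = T xor T = F
(G nand H) nand (K xor (Q | ~W)) = T nand F = T
So Statement 1 is true.

Statement 2: In symbols: (Q <-> ~K) | (H | W)

~K = ~T = F
Q <-> ~K = T <-> F = F
H | W = F | T = T
(Q <-> ~K) | (H | W) = F | T = T
Hence Statement 2 is true.

Statement 3: In symbols: ((Q xor ~G) nand K) -> (~W nand ~S)

~G = ~T = F
Q xor ~G = T xor F = T
(Q xor ~G) nand K = T nand T = F
~W = ~T = F
~S = ~F = T
~W nand ~S = F nand T = T
((Q xor ~G) nand K) -> (~W nand ~S) = F -> T = T
So Statement 3 is true.

3 of the 3 statements are true (Statement 1, Statement 2, Statement 3).

3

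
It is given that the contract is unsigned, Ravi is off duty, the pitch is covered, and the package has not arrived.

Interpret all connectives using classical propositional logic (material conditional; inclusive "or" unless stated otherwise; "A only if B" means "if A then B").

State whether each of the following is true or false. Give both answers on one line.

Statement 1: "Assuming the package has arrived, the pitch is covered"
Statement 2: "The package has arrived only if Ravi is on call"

Statement 1 True; Statement 2 True

Let S = "the package has arrived" (False), R = "the pitch is covered" (True), Q = "Ravi is on call" (False).

Statement 1: Parsed as S -> R

S -> R = False -> True = True
Hence Statement 1 is true.

Statement 2: Formalization: S -> Q

S -> Q = False -> False = True
Thus Statement 2 is true.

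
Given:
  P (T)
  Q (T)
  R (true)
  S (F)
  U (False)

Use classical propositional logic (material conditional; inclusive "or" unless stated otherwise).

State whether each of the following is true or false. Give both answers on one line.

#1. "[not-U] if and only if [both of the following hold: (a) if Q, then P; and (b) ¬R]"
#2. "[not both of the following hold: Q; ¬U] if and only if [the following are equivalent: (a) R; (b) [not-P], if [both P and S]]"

#1: In symbols: ~U <-> ((Q -> P) & ~R)

~U = ~F = T
Q -> P = T -> T = T
~R = ~T = F
(Q -> P) & ~R = T & F = F
~U <-> ((Q -> P) & ~R) = T <-> F = F
So #1 is false.

#2: Parsed as (Q nand ~U) <-> (R <-> ((P & S) -> ~P))

~U = ~F = T
Q nand ~U = T nand T = F
P & S = T & F = F
~P = ~T = F
(P & S) -> ~P = F -> F = T
R <-> ((P & S) -> ~P) = T <-> T = T
(Q nand ~U) <-> (R <-> ((P & S) -> ~P)) = F <-> T = F
So #2 is false.

#1 False; #2 False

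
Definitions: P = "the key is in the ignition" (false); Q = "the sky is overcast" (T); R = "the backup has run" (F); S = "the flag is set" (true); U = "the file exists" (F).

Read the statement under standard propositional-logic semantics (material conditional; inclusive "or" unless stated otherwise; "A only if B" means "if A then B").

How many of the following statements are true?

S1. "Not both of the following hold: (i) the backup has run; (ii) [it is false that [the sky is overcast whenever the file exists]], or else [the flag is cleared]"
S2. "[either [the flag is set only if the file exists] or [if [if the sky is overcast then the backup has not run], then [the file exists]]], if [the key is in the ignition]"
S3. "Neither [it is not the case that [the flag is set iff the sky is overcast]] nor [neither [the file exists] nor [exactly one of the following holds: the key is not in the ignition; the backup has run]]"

3

S1: In symbols: R nand (~(U -> Q) | ~S)

U -> Q = F -> T = T
~(U -> Q) = ~T = F
~S = ~T = F
~(U -> Q) | ~S = F | F = F
R nand (~(U -> Q) | ~S) = F nand F = T
So S1 is true.

S2: This is P -> ((S -> U) | ((Q -> ~R) -> U)).

S -> U = T -> F = F
~R = ~F = T
Q -> ~R = T -> T = T
(Q -> ~R) -> U = T -> F = F
(S -> U) | ((Q -> ~R) -> U) = F | F = F
P -> ((S -> U) | ((Q -> ~R) -> U)) = F -> F = T
Thus S2 is true.

S3: Parsed as ~(S <-> Q) nor (U nor (~P xor R))

S <-> Q = T <-> T = T
~(S <-> Q) = ~T = F
~P = ~F = T
~P xor R = T xor F = T
U nor (~P xor R) = F nor T = F
~(S <-> Q) nor (U nor (~P xor R)) = F nor F = T
Thus S3 is true.

True statements: 3.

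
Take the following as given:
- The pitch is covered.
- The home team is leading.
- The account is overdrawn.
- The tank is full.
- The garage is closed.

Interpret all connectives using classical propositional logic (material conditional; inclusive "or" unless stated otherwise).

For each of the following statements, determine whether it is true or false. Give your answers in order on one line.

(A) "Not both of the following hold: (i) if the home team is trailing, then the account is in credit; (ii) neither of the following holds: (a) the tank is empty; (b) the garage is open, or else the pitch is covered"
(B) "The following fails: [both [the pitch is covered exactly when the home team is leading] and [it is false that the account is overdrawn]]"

Let N = "the home team is leading" (T), Q = "the account is overdrawn" (T), D = "the tank is full" (T), S = "the garage is closed" (T), U = "the pitch is covered" (T).

(A): This is (~N -> ~Q) nand (~D nor (~S | U)).

~N = ~T = F
~Q = ~T = F
~N -> ~Q = F -> F = T
~D = ~T = F
~S = ~T = F
~S | U = F | T = T
~D nor (~S | U) = F nor T = F
(~N -> ~Q) nand (~D nor (~S | U)) = T nand F = T
Hence (A) is true.

(B): Formalization: ~((U <-> N) & ~Q)

U <-> N = T <-> T = T
~Q = ~T = F
(U <-> N) & ~Q = T & F = F
~((U <-> N) & ~Q) = ~F = T
So (B) is true.

(A) T / (B) T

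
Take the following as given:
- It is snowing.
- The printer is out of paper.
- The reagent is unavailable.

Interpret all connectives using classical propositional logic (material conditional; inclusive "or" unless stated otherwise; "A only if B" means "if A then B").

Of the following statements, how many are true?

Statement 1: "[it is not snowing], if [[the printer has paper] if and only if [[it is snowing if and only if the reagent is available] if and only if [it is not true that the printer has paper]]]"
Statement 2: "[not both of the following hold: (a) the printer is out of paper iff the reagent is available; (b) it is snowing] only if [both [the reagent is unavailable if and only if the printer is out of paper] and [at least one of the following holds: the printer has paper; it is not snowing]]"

0

Let R = "the printer has paper" (F), H = "it is snowing" (T), W = "the reagent is available" (F).

Statement 1: In symbols: (R ↔ ((H ↔ W) ↔ ¬R)) → ¬H

H ↔ W = T ↔ F = F
¬R = ¬F = T
(H ↔ W) ↔ ¬R = F ↔ T = F
R ↔ ((H ↔ W) ↔ ¬R) = F ↔ F = T
¬H = ¬T = F
(R ↔ ((H ↔ W) ↔ ¬R)) → ¬H = T → F = F
So Statement 1 is false.

Statement 2: This is ((¬R ↔ W) ↑ H) → ((¬W ↔ ¬R) ∧ (R ∨ ¬H)).

¬R = ¬F = T
¬R ↔ W = T ↔ F = F
(¬R ↔ W) ↑ H = F ↑ T = T
¬W = ¬F = T
¬R = ¬F = T
¬W ↔ ¬R = T ↔ T = T
¬H = ¬T = F
R ∨ ¬H = F ∨ F = F
(¬W ↔ ¬R) ∧ (R ∨ ¬H) = T ∧ F = F
((¬R ↔ W) ↑ H) → ((¬W ↔ ¬R) ∧ (R ∨ ¬H)) = T → F = F
So Statement 2 is false.

0 of the 2 statements are true (none).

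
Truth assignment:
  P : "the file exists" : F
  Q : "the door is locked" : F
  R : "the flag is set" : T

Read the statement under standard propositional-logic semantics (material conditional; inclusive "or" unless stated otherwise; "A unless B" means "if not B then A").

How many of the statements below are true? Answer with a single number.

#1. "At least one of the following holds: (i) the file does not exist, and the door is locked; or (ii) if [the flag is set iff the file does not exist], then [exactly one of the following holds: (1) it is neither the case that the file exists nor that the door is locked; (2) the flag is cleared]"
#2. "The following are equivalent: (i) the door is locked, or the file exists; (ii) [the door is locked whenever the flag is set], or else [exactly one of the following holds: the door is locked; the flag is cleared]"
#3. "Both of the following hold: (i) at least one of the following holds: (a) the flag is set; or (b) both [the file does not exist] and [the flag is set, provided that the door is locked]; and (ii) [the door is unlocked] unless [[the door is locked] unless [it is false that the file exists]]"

3

#1: This is (~P & Q) | ((R <-> ~P) -> ((P nor Q) xor ~R)).

~P = ~F = T
~P & Q = T & F = F
~P = ~F = T
R <-> ~P = T <-> T = T
P nor Q = F nor F = T
~R = ~T = F
(P nor Q) xor ~R = T xor F = T
(R <-> ~P) -> ((P nor Q) xor ~R) = T -> T = T
(~P & Q) | ((R <-> ~P) -> ((P nor Q) xor ~R)) = F | T = T
So #1 is true.

#2: This is (Q | P) <-> ((R -> Q) | (Q xor ~R)).

Q | P = F | F = F
R -> Q = T -> F = F
~R = ~T = F
Q xor ~R = F xor F = F
(R -> Q) | (Q xor ~R) = F | F = F
(Q | P) <-> ((R -> Q) | (Q xor ~R)) = F <-> F = T
So #2 is true.

#3: This is (R | (~P & (Q -> R))) & (~Q | (Q | ~P)).

~P = ~F = T
Q -> R = F -> T = T
~P & (Q -> R) = T & T = T
R | (~P & (Q -> R)) = T | T = T
~Q = ~F = T
~P = ~F = T
Q | ~P = F | T = T
~Q | (Q | ~P) = T | T = T
(R | (~P & (Q -> R))) & (~Q | (Q | ~P)) = T & T = T
Hence #3 is true.

Count: 3.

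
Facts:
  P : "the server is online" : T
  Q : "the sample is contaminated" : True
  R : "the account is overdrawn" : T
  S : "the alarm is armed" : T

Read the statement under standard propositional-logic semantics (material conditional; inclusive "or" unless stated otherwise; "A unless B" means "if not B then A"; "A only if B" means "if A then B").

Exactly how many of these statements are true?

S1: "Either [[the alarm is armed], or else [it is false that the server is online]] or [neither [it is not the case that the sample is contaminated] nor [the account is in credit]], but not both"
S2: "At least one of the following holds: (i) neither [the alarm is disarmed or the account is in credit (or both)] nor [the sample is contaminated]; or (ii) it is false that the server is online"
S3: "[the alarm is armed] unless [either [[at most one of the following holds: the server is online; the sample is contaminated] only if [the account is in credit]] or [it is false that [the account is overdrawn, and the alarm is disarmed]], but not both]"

S1: Parsed as (S | ~P) xor (~Q nor ~R)

~P = ~T = F
S | ~P = T | F = T
~Q = ~T = F
~R = ~T = F
~Q nor ~R = F nor F = T
(S | ~P) xor (~Q nor ~R) = T xor T = F
Hence S1 is false.

S2: This is ((~S | ~R) nor Q) | ~P.

~S = ~T = F
~R = ~T = F
~S | ~R = F | F = F
(~S | ~R) nor Q = F nor T = F
~P = ~T = F
((~S | ~R) nor Q) | ~P = F | F = F
Hence S2 is false.

S3: Formalization: S | (((P nand Q) -> ~R) xor ~(R & ~S))

P nand Q = T nand T = F
~R = ~T = F
(P nand Q) -> ~R = F -> F = T
~S = ~T = F
R & ~S = T & F = F
~(R & ~S) = ~F = T
((P nand Q) -> ~R) xor ~(R & ~S) = T xor T = F
S | (((P nand Q) -> ~R) xor ~(R & ~S)) = T | F = T
So S3 is true.

Count: 1.

1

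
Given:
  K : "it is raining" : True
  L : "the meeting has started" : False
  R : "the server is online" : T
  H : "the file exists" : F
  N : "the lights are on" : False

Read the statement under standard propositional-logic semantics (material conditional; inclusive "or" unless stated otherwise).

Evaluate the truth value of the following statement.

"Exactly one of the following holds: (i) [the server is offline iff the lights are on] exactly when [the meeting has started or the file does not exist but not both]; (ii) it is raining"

False.

This is ((not R iff N) iff (L xor not H)) xor K.

not R = not True = False
not R iff N = False iff False = True
not H = not False = True
L xor not H = False xor True = True
(not R iff N) iff (L xor not H) = True iff True = True
((not R iff N) iff (L xor not H)) xor K = True xor True = False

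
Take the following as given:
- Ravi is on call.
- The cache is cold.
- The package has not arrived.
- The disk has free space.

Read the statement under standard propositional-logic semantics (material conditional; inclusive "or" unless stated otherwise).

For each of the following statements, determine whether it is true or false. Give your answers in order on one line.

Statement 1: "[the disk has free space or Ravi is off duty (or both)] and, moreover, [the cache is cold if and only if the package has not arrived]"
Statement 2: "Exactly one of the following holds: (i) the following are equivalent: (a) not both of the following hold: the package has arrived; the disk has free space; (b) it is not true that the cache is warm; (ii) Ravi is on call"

Statement 1 T, Statement 2 F

Let M = "the disk is full" (False), K = "Ravi is on call" (True), Q = "the cache is warm" (False), G = "the package has arrived" (False).

Statement 1: Parsed as (not M or not K) and (not Q iff not G)

not M = not False = True
not K = not True = False
not M or not K = True or False = True
not Q = not False = True
not G = not False = True
not Q iff not G = True iff True = True
(not M or not K) and (not Q iff not G) = True and True = True
So Statement 1 is true.

Statement 2: In symbols: ((G nand not M) iff not Q) xor K

not M = not False = True
G nand not M = False nand True = True
not Q = not False = True
(G nand not M) iff not Q = True iff True = True
((G nand not M) iff not Q) xor K = True xor True = False
Hence Statement 2 is false.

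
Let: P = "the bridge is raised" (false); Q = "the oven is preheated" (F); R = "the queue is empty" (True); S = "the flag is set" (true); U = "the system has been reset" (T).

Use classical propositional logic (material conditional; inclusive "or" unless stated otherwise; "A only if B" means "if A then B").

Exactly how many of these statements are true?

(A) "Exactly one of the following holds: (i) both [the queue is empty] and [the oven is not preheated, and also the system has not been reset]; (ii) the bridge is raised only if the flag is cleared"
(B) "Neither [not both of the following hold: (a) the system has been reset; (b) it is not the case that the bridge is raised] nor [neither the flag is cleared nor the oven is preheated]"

(A): Formalization: (R ∧ (¬Q ∧ ¬U)) ⊕ (P → ¬S)

¬Q = ¬F = T
¬U = ¬T = F
¬Q ∧ ¬U = T ∧ F = F
R ∧ (¬Q ∧ ¬U) = T ∧ F = F
¬S = ¬T = F
P → ¬S = F → F = T
(R ∧ (¬Q ∧ ¬U)) ⊕ (P → ¬S) = F ⊕ T = T
Thus (A) is true.

(B): In symbols: (U ↑ ¬P) ↓ (¬S ↓ Q)

¬P = ¬F = T
U ↑ ¬P = T ↑ T = F
¬S = ¬T = F
¬S ↓ Q = F ↓ F = T
(U ↑ ¬P) ↓ (¬S ↓ Q) = F ↓ T = F
Thus (B) is false.

1 of the 2 statements is true.

1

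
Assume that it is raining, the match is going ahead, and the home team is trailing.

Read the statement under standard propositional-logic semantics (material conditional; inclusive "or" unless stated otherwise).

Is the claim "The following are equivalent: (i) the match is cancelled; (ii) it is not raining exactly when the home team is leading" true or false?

The statement is false.

Let Q = "the match is cancelled" (False), P = "it is raining" (True), R = "the home team is leading" (False).
This is Q iff (not P iff R).

not P = not True = False
not P iff R = False iff False = True
Q iff (not P iff R) = False iff True = False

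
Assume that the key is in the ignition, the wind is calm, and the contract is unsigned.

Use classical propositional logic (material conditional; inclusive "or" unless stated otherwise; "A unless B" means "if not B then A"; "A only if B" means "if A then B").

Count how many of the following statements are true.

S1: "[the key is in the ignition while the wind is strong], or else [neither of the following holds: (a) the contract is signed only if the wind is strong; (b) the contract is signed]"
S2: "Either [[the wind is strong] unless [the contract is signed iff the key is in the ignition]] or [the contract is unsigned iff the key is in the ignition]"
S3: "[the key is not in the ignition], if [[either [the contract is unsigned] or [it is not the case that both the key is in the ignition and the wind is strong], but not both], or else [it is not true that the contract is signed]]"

Let P = "the key is in the ignition" (T), Q = "the wind is strong" (F), R = "the contract is signed" (F).

S1: Parsed as (P & Q) | ((R -> Q) nor R)

P & Q = T & F = F
R -> Q = F -> F = T
(R -> Q) nor R = T nor F = F
(P & Q) | ((R -> Q) nor R) = F | F = F
Thus S1 is false.

S2: Formalization: (Q | (R <-> P)) | (~R <-> P)

R <-> P = F <-> T = F
Q | (R <-> P) = F | F = F
~R = ~F = T
~R <-> P = T <-> T = T
(Q | (R <-> P)) | (~R <-> P) = F | T = T
Thus S2 is true.

S3: Formalization: ((~R xor (P nand Q)) | ~R) -> ~P

~R = ~F = T
P nand Q = T nand F = T
~R xor (P nand Q) = T xor T = F
~R = ~F = T
(~R xor (P nand Q)) | ~R = F | T = T
~P = ~T = F
((~R xor (P nand Q)) | ~R) -> ~P = T -> F = F
Thus S3 is false.

Count: 1.

1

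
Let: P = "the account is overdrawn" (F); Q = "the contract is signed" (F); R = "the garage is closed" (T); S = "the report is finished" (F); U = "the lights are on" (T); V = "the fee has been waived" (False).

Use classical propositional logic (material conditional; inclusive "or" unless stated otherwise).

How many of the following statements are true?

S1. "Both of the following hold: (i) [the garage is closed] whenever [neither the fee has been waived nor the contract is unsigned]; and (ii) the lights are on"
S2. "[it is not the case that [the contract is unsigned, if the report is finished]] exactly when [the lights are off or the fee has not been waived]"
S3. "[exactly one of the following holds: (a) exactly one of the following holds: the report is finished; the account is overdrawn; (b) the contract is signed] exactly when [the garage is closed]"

S1: Parsed as ((V nor ~Q) -> R) & U

~Q = ~F = T
V nor ~Q = F nor T = F
(V nor ~Q) -> R = F -> T = T
((V nor ~Q) -> R) & U = T & T = T
Hence S1 is true.

S2: Parsed as ~(S -> ~Q) <-> (~U | ~V)

~Q = ~F = T
S -> ~Q = F -> T = T
~(S -> ~Q) = ~T = F
~U = ~T = F
~V = ~F = T
~U | ~V = F | T = T
~(S -> ~Q) <-> (~U | ~V) = F <-> T = F
So S2 is false.

S3: In symbols: ((S xor P) xor Q) <-> R

S xor P = F xor F = F
(S xor P) xor Q = F xor F = F
((S xor P) xor Q) <-> R = F <-> T = F
So S3 is false.

True statements: 1 (S1).

1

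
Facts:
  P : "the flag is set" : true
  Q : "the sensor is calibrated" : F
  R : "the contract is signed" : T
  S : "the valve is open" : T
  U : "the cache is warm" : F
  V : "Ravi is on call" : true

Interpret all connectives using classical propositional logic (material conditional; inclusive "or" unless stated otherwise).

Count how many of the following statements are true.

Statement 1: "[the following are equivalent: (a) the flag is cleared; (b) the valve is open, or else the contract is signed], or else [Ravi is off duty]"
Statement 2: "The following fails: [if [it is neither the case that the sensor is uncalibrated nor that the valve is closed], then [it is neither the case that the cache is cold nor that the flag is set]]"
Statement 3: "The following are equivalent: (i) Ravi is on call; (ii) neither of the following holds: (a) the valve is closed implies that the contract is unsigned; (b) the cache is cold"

Statement 1: Formalization: (~P <-> (S | R)) | ~V

~P = ~T = F
S | R = T | T = T
~P <-> (S | R) = F <-> T = F
~V = ~T = F
(~P <-> (S | R)) | ~V = F | F = F
Thus Statement 1 is false.

Statement 2: This is ~((~Q nor ~S) -> (~U nor P)).

~Q = ~F = T
~S = ~T = F
~Q nor ~S = T nor F = F
~U = ~F = T
~U nor P = T nor T = F
(~Q nor ~S) -> (~U nor P) = F -> F = T
~((~Q nor ~S) -> (~U nor P)) = ~T = F
So Statement 2 is false.

Statement 3: This is V <-> ((~S -> ~R) nor ~U).

~S = ~T = F
~R = ~T = F
~S -> ~R = F -> F = T
~U = ~F = T
(~S -> ~R) nor ~U = T nor T = F
V <-> ((~S -> ~R) nor ~U) = T <-> F = F
So Statement 3 is false.

True statements: 0 (none).

0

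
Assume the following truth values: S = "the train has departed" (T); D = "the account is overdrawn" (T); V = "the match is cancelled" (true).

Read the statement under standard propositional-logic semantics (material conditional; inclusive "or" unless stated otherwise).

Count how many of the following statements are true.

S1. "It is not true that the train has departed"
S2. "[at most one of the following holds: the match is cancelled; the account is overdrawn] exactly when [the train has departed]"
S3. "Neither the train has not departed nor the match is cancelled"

S1: This is ~S.

~S = ~T = F
So S1 is false.

S2: In symbols: (V nand D) <-> S

V nand D = T nand T = F
(V nand D) <-> S = F <-> T = F
Hence S2 is false.

S3: Formalization: ~S nor V

~S = ~T = F
~S nor V = F nor T = F
Hence S3 is false.

0 of the 3 statements are true (none).

0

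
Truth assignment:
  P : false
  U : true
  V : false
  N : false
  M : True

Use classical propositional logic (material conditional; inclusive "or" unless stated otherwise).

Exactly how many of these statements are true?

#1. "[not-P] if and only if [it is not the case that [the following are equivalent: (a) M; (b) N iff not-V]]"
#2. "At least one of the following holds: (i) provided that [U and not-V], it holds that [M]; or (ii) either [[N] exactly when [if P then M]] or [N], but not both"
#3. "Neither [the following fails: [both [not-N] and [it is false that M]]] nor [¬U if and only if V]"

#1: Parsed as ~P <-> ~(M <-> (N <-> ~V))

~P = ~F = T
~V = ~F = T
N <-> ~V = F <-> T = F
M <-> (N <-> ~V) = T <-> F = F
~(M <-> (N <-> ~V)) = ~F = T
~P <-> ~(M <-> (N <-> ~V)) = T <-> T = T
Hence #1 is true.

#2: Parsed as ((U & ~V) -> M) | ((N <-> (P -> M)) xor N)

~V = ~F = T
U & ~V = T & T = T
(U & ~V) -> M = T -> T = T
P -> M = F -> T = T
N <-> (P -> M) = F <-> T = F
(N <-> (P -> M)) xor N = F xor F = F
((U & ~V) -> M) | ((N <-> (P -> M)) xor N) = T | F = T
Thus #2 is true.

#3: Parsed as ~(~N & ~M) nor (~U <-> V)

~N = ~F = T
~M = ~T = F
~N & ~M = T & F = F
~(~N & ~M) = ~F = T
~U = ~T = F
~U <-> V = F <-> F = T
~(~N & ~M) nor (~U <-> V) = T nor T = F
So #3 is false.

2 of the 3 statements are true.

2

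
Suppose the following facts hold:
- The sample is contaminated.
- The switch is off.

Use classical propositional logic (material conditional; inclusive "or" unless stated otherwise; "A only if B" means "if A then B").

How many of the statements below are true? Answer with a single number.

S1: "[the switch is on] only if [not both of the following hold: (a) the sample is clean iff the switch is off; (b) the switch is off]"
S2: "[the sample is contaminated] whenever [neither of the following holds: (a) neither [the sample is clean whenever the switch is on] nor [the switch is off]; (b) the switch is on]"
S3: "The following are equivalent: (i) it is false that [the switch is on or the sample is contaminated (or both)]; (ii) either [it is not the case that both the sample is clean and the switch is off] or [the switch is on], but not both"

2

Let S = "the switch is on" (False), R = "the sample is contaminated" (True).

S1: This is S -> ((not R iff not S) nand not S).

not R = not True = False
not S = not False = True
not R iff not S = False iff True = False
not S = not False = True
(not R iff not S) nand not S = False nand True = True
S -> ((not R iff not S) nand not S) = False -> True = True
Hence S1 is true.

S2: In symbols: (((S -> not R) nor not S) nor S) -> R

not R = not True = False
S -> not R = False -> False = True
not S = not False = True
(S -> not R) nor not S = True nor True = False
((S -> not R) nor not S) nor S = False nor False = True
(((S -> not R) nor not S) nor S) -> R = True -> True = True
Hence S2 is true.

S3: This is not (S or R) iff ((not R nand not S) xor S).

S or R = False or True = True
not (S or R) = not True = False
not R = not True = False
not S = not False = True
not R nand not S = False nand True = True
(not R nand not S) xor S = True xor False = True
not (S or R) iff ((not R nand not S) xor S) = False iff True = False
Hence S3 is false.

2 of the 3 statements are true.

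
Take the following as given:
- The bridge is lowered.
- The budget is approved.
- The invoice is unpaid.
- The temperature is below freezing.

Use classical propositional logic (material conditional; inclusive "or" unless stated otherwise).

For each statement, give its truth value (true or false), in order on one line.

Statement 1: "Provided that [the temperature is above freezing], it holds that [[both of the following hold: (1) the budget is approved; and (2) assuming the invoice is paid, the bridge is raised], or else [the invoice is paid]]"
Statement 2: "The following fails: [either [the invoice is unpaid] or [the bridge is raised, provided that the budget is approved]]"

Let S = "the temperature is below freezing" (T), Q = "the budget is approved" (T), R = "the invoice is paid" (F), P = "the bridge is raised" (F).

Statement 1: This is ¬S → ((Q ∧ (R → P)) ∨ R).

¬S = ¬T = F
R → P = F → F = T
Q ∧ (R → P) = T ∧ T = T
(Q ∧ (R → P)) ∨ R = T ∨ F = T
¬S → ((Q ∧ (R → P)) ∨ R) = F → T = T
Thus Statement 1 is true.

Statement 2: This is ¬(¬R ∨ (Q → P)).

¬R = ¬F = T
Q → P = T → F = F
¬R ∨ (Q → P) = T ∨ F = T
¬(¬R ∨ (Q → P)) = ¬T = F
Hence Statement 2 is false.

Statement 1 T; Statement 2 F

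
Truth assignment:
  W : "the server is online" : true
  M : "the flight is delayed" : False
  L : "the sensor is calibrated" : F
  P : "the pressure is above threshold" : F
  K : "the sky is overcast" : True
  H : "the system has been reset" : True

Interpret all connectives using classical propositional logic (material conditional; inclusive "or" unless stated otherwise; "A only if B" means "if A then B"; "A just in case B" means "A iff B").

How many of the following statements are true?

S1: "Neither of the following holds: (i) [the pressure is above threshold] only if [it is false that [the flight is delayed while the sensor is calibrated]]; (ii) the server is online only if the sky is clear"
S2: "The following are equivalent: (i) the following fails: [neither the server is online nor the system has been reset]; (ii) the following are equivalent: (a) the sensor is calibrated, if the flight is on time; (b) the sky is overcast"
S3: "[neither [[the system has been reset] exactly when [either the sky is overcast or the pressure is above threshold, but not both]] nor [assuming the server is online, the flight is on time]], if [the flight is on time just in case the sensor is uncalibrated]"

0

S1: Formalization: (P -> not (M and L)) nor (W -> not K)

M and L = False and False = False
not (M and L) = not False = True
P -> not (M and L) = False -> True = True
not K = not True = False
W -> not K = True -> False = False
(P -> not (M and L)) nor (W -> not K) = True nor False = False
Thus S1 is false.

S2: This is not (W nor H) iff ((not M -> L) iff K).

W nor H = True nor True = False
not (W nor H) = not False = True
not M = not False = True
not M -> L = True -> False = False
(not M -> L) iff K = False iff True = False
not (W nor H) iff ((not M -> L) iff K) = True iff False = False
Thus S2 is false.

S3: This is (not M iff not L) -> ((H iff (K xor P)) nor (W -> not M)).

not M = not False = True
not L = not False = True
not M iff not L = True iff True = True
K xor P = True xor False = True
H iff (K xor P) = True iff True = True
not M = not False = True
W -> not M = True -> True = True
(H iff (K xor P)) nor (W -> not M) = True nor True = False
(not M iff not L) -> ((H iff (K xor P)) nor (W -> not M)) = True -> False = False
Thus S3 is false.

Count: 0.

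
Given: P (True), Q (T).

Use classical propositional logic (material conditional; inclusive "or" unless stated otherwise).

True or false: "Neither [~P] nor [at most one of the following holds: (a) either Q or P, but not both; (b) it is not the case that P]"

Values: P=T, Q=T.
Formalization: ¬P ↓ ((Q ⊕ P) ↑ ¬P)

¬P = ¬T = F
Q ⊕ P = T ⊕ T = F
¬P = ¬T = F
(Q ⊕ P) ↑ ¬P = F ↑ F = T
¬P ↓ ((Q ⊕ P) ↑ ¬P) = F ↓ T = F

The statement is false.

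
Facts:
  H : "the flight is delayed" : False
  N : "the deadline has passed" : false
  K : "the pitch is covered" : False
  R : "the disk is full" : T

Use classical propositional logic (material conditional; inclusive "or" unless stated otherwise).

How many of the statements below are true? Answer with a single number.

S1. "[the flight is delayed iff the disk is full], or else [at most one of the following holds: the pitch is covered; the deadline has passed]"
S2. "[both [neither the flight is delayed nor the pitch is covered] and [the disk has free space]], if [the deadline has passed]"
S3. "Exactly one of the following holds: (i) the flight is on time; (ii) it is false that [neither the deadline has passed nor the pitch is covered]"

3

S1: Parsed as (H ↔ R) ∨ (K ↑ N)

H ↔ R = F ↔ T = F
K ↑ N = F ↑ F = T
(H ↔ R) ∨ (K ↑ N) = F ∨ T = T
Thus S1 is true.

S2: In symbols: N → ((H ↓ K) ∧ ¬R)

H ↓ K = F ↓ F = T
¬R = ¬T = F
(H ↓ K) ∧ ¬R = T ∧ F = F
N → ((H ↓ K) ∧ ¬R) = F → F = T
Thus S2 is true.

S3: In symbols: ¬H ⊕ ¬(N ↓ K)

¬H = ¬F = T
N ↓ K = F ↓ F = T
¬(N ↓ K) = ¬T = F
¬H ⊕ ¬(N ↓ K) = T ⊕ F = T
Hence S3 is true.

3 of the 3 statements are true.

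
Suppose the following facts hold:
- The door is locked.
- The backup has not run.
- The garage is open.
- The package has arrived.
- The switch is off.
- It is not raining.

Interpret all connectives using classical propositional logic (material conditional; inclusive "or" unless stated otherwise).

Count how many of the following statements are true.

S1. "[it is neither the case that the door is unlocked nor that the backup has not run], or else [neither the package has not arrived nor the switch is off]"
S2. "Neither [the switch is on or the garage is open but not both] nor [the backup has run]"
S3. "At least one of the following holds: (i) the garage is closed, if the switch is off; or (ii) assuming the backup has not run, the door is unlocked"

Let H = "the door is locked" (T), V = "the backup has run" (F), U = "the package has arrived" (T), W = "the switch is on" (F), G = "the garage is closed" (F).

S1: Formalization: (¬H ↓ ¬V) ∨ (¬U ↓ ¬W)

¬H = ¬T = F
¬V = ¬F = T
¬H ↓ ¬V = F ↓ T = F
¬U = ¬T = F
¬W = ¬F = T
¬U ↓ ¬W = F ↓ T = F
(¬H ↓ ¬V) ∨ (¬U ↓ ¬W) = F ∨ F = F
So S1 is false.

S2: Formalization: (W ⊕ ¬G) ↓ V

¬G = ¬F = T
W ⊕ ¬G = F ⊕ T = T
(W ⊕ ¬G) ↓ V = T ↓ F = F
So S2 is false.

S3: Formalization: (¬W → G) ∨ (¬V → ¬H)

¬W = ¬F = T
¬W → G = T → F = F
¬V = ¬F = T
¬H = ¬T = F
¬V → ¬H = T → F = F
(¬W → G) ∨ (¬V → ¬H) = F ∨ F = F
Thus S3 is false.

Count: 0.

0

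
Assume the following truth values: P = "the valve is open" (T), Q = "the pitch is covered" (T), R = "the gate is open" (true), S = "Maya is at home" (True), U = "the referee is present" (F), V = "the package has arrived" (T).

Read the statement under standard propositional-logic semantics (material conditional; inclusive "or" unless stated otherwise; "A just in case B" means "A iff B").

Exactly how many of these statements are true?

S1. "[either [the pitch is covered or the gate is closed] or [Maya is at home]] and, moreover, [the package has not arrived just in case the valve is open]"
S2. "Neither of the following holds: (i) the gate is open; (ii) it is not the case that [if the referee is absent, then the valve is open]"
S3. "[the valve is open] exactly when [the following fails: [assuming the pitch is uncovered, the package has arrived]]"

0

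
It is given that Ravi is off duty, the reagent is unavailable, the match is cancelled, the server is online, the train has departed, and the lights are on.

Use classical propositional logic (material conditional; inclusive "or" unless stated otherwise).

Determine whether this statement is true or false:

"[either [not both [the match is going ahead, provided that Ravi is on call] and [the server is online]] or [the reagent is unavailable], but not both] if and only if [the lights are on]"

Let Q = "Ravi is on call" (False), M = "the match is cancelled" (True), H = "the server is online" (True), R = "the reagent is available" (False), D = "the lights are on" (True).
Parsed as (((Q -> not M) nand H) xor not R) iff D

not M = not True = False
Q -> not M = False -> False = True
(Q -> not M) nand H = True nand True = False
not R = not False = True
((Q -> not M) nand H) xor not R = False xor True = True
(((Q -> not M) nand H) xor not R) iff D = True iff True = True

True.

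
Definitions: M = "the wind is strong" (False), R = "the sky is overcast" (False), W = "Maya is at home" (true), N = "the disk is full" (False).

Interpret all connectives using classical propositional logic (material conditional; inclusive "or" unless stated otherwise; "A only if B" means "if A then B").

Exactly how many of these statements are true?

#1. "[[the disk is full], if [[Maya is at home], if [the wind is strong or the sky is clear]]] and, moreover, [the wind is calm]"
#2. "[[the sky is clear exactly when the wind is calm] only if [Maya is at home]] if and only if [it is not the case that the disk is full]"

1

#1: This is (((M ∨ ¬R) → W) → N) ∧ ¬M.

¬R = ¬F = T
M ∨ ¬R = F ∨ T = T
(M ∨ ¬R) → W = T → T = T
((M ∨ ¬R) → W) → N = T → F = F
¬M = ¬F = T
(((M ∨ ¬R) → W) → N) ∧ ¬M = F ∧ T = F
So #1 is false.

#2: This is ((¬R ↔ ¬M) → W) ↔ ¬N.

¬R = ¬F = T
¬M = ¬F = T
¬R ↔ ¬M = T ↔ T = T
(¬R ↔ ¬M) → W = T → T = T
¬N = ¬F = T
((¬R ↔ ¬M) → W) ↔ ¬N = T ↔ T = T
So #2 is true.

Count: 1.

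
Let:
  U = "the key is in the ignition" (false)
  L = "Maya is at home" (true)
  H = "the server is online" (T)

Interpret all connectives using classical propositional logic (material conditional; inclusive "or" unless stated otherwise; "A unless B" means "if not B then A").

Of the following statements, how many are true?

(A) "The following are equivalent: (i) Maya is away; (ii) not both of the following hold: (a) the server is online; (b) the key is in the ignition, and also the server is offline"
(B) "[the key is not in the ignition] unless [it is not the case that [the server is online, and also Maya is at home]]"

1

(A): In symbols: ~L <-> (H nand (U & ~H))

~L = ~T = F
~H = ~T = F
U & ~H = F & F = F
H nand (U & ~H) = T nand F = T
~L <-> (H nand (U & ~H)) = F <-> T = F
Hence (A) is false.

(B): This is ~U | ~(H & L).

~U = ~F = T
H & L = T & T = T
~(H & L) = ~T = F
~U | ~(H & L) = T | F = T
Hence (B) is true.

Count: 1.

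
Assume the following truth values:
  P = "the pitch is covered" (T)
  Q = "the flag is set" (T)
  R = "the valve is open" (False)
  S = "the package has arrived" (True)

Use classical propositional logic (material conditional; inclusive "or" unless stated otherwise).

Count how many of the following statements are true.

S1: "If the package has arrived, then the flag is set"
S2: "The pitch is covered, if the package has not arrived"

S1: In symbols: S -> Q

S -> Q = True -> True = True
Hence S1 is true.

S2: Parsed as not S -> P

not S = not True = False
not S -> P = False -> True = True
Hence S2 is true.

2 of the 2 statements are true (S1, S2).

2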